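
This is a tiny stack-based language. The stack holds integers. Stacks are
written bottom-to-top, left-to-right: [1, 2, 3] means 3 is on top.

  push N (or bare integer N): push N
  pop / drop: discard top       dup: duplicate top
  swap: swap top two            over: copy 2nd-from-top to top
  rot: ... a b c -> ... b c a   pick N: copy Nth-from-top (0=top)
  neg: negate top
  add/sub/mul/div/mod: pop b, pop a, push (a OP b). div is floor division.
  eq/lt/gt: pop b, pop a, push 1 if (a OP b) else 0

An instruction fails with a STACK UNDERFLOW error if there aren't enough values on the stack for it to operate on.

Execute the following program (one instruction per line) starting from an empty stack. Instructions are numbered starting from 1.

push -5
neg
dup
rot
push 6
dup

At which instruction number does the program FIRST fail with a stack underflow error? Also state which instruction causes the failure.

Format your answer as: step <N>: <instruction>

Answer: step 4: rot

Derivation:
Step 1 ('push -5'): stack = [-5], depth = 1
Step 2 ('neg'): stack = [5], depth = 1
Step 3 ('dup'): stack = [5, 5], depth = 2
Step 4 ('rot'): needs 3 value(s) but depth is 2 — STACK UNDERFLOW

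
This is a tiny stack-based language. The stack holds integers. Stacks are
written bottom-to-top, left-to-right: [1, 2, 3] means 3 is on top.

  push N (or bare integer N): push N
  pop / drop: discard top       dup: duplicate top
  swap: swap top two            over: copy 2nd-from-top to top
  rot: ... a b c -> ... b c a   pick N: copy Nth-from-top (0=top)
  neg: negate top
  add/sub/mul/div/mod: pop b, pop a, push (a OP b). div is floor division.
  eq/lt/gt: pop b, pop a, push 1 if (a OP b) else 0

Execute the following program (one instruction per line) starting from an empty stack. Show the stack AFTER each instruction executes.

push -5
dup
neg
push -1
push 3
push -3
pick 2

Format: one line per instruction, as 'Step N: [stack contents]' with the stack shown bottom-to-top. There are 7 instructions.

Step 1: [-5]
Step 2: [-5, -5]
Step 3: [-5, 5]
Step 4: [-5, 5, -1]
Step 5: [-5, 5, -1, 3]
Step 6: [-5, 5, -1, 3, -3]
Step 7: [-5, 5, -1, 3, -3, -1]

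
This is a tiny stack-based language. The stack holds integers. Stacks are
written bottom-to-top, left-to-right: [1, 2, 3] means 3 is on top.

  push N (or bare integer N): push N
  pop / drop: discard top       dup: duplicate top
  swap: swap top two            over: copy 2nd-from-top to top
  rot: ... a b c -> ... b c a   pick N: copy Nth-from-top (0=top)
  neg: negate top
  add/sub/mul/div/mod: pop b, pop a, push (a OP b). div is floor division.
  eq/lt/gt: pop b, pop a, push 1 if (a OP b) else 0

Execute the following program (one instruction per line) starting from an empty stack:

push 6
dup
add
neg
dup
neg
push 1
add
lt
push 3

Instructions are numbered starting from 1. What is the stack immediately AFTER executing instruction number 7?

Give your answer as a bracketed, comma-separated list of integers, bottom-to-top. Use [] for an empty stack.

Step 1 ('push 6'): [6]
Step 2 ('dup'): [6, 6]
Step 3 ('add'): [12]
Step 4 ('neg'): [-12]
Step 5 ('dup'): [-12, -12]
Step 6 ('neg'): [-12, 12]
Step 7 ('push 1'): [-12, 12, 1]

Answer: [-12, 12, 1]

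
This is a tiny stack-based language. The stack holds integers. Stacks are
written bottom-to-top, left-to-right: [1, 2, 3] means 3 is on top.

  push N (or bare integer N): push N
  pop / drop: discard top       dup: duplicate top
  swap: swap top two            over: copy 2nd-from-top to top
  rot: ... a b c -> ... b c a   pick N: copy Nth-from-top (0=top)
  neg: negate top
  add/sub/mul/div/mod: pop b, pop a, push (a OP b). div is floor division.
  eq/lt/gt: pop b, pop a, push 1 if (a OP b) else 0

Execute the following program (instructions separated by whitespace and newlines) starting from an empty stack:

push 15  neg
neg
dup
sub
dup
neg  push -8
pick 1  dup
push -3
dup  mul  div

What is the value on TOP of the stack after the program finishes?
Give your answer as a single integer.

After 'push 15': [15]
After 'neg': [-15]
After 'neg': [15]
After 'dup': [15, 15]
After 'sub': [0]
After 'dup': [0, 0]
After 'neg': [0, 0]
After 'push -8': [0, 0, -8]
After 'pick 1': [0, 0, -8, 0]
After 'dup': [0, 0, -8, 0, 0]
After 'push -3': [0, 0, -8, 0, 0, -3]
After 'dup': [0, 0, -8, 0, 0, -3, -3]
After 'mul': [0, 0, -8, 0, 0, 9]
After 'div': [0, 0, -8, 0, 0]

Answer: 0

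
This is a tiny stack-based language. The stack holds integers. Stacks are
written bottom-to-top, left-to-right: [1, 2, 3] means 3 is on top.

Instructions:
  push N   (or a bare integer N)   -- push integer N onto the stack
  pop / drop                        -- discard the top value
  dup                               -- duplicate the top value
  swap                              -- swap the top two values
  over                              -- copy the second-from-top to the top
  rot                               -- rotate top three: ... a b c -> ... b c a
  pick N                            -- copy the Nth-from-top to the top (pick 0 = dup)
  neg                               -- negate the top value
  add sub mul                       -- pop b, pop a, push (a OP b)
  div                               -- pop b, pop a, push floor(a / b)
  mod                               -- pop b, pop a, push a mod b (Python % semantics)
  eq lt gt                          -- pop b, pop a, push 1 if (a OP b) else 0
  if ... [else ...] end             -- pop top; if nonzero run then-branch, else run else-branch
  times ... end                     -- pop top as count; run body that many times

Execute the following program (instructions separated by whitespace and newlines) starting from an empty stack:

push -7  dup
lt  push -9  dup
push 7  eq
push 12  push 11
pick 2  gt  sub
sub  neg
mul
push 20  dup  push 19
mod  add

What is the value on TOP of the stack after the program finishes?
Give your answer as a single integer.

Answer: 21

Derivation:
After 'push -7': [-7]
After 'dup': [-7, -7]
After 'lt': [0]
After 'push -9': [0, -9]
After 'dup': [0, -9, -9]
After 'push 7': [0, -9, -9, 7]
After 'eq': [0, -9, 0]
After 'push 12': [0, -9, 0, 12]
After 'push 11': [0, -9, 0, 12, 11]
After 'pick 2': [0, -9, 0, 12, 11, 0]
After 'gt': [0, -9, 0, 12, 1]
After 'sub': [0, -9, 0, 11]
After 'sub': [0, -9, -11]
After 'neg': [0, -9, 11]
After 'mul': [0, -99]
After 'push 20': [0, -99, 20]
After 'dup': [0, -99, 20, 20]
After 'push 19': [0, -99, 20, 20, 19]
After 'mod': [0, -99, 20, 1]
After 'add': [0, -99, 21]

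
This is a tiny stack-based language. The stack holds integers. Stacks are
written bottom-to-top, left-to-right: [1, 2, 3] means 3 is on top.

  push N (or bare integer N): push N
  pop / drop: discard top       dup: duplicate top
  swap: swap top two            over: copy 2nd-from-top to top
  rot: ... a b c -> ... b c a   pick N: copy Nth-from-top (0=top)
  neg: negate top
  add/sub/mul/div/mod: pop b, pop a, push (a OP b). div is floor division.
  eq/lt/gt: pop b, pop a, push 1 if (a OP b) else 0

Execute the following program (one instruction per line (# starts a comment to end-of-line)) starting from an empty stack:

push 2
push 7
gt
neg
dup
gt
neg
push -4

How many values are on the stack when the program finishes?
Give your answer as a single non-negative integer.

Answer: 2

Derivation:
After 'push 2': stack = [2] (depth 1)
After 'push 7': stack = [2, 7] (depth 2)
After 'gt': stack = [0] (depth 1)
After 'neg': stack = [0] (depth 1)
After 'dup': stack = [0, 0] (depth 2)
After 'gt': stack = [0] (depth 1)
After 'neg': stack = [0] (depth 1)
After 'push -4': stack = [0, -4] (depth 2)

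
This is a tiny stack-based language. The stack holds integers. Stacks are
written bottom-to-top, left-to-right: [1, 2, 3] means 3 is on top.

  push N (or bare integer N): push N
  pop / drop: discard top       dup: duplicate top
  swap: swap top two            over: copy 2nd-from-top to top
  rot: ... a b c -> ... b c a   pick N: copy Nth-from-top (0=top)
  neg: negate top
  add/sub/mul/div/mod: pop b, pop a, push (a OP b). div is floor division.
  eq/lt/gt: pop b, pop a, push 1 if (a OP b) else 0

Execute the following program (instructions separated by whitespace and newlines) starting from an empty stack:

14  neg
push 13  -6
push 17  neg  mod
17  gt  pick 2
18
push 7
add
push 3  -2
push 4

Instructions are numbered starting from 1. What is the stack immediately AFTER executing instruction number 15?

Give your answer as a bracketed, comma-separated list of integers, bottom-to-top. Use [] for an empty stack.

Answer: [-14, 13, 0, -14, 25, 3, -2]

Derivation:
Step 1 ('14'): [14]
Step 2 ('neg'): [-14]
Step 3 ('push 13'): [-14, 13]
Step 4 ('-6'): [-14, 13, -6]
Step 5 ('push 17'): [-14, 13, -6, 17]
Step 6 ('neg'): [-14, 13, -6, -17]
Step 7 ('mod'): [-14, 13, -6]
Step 8 ('17'): [-14, 13, -6, 17]
Step 9 ('gt'): [-14, 13, 0]
Step 10 ('pick 2'): [-14, 13, 0, -14]
Step 11 ('18'): [-14, 13, 0, -14, 18]
Step 12 ('push 7'): [-14, 13, 0, -14, 18, 7]
Step 13 ('add'): [-14, 13, 0, -14, 25]
Step 14 ('push 3'): [-14, 13, 0, -14, 25, 3]
Step 15 ('-2'): [-14, 13, 0, -14, 25, 3, -2]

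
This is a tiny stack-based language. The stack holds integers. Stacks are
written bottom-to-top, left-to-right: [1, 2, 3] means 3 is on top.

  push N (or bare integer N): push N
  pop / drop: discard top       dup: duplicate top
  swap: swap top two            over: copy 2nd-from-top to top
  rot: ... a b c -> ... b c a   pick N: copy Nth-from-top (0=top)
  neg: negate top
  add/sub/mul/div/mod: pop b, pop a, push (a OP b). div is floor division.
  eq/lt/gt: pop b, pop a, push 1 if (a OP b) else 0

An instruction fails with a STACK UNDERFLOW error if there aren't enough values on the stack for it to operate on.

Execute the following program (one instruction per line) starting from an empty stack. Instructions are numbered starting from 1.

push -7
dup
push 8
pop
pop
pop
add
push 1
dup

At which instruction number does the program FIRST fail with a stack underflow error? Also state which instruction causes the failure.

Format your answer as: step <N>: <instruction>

Answer: step 7: add

Derivation:
Step 1 ('push -7'): stack = [-7], depth = 1
Step 2 ('dup'): stack = [-7, -7], depth = 2
Step 3 ('push 8'): stack = [-7, -7, 8], depth = 3
Step 4 ('pop'): stack = [-7, -7], depth = 2
Step 5 ('pop'): stack = [-7], depth = 1
Step 6 ('pop'): stack = [], depth = 0
Step 7 ('add'): needs 2 value(s) but depth is 0 — STACK UNDERFLOW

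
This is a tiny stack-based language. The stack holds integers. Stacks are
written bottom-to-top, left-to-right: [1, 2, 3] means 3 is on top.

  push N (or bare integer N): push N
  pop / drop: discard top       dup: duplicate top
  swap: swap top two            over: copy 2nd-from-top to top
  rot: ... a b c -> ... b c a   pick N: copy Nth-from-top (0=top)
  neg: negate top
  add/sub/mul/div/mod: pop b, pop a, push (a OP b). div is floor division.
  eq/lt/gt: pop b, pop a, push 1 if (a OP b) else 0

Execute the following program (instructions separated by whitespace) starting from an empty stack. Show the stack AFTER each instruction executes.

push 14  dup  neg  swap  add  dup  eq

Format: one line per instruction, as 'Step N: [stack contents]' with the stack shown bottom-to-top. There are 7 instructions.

Step 1: [14]
Step 2: [14, 14]
Step 3: [14, -14]
Step 4: [-14, 14]
Step 5: [0]
Step 6: [0, 0]
Step 7: [1]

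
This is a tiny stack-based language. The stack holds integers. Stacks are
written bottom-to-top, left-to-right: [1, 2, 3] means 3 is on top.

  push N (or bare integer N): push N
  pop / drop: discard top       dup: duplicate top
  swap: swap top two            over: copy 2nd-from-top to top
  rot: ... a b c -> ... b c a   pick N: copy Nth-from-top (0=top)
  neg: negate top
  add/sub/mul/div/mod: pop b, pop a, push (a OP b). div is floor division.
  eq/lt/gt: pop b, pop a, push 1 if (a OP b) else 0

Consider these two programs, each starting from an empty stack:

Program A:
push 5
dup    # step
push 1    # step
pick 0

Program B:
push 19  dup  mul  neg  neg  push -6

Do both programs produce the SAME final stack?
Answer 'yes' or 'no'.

Answer: no

Derivation:
Program A trace:
  After 'push 5': [5]
  After 'dup': [5, 5]
  After 'push 1': [5, 5, 1]
  After 'pick 0': [5, 5, 1, 1]
Program A final stack: [5, 5, 1, 1]

Program B trace:
  After 'push 19': [19]
  After 'dup': [19, 19]
  After 'mul': [361]
  After 'neg': [-361]
  After 'neg': [361]
  After 'push -6': [361, -6]
Program B final stack: [361, -6]
Same: no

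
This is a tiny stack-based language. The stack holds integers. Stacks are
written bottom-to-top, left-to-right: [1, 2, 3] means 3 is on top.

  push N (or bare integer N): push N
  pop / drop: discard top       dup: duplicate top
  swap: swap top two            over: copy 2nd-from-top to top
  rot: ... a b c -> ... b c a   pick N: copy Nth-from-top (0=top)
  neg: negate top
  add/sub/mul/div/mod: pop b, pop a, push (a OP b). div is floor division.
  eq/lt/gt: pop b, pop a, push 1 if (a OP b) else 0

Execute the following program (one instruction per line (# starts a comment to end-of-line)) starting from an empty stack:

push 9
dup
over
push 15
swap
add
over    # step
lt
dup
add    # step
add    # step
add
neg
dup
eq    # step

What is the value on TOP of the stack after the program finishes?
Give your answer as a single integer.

After 'push 9': [9]
After 'dup': [9, 9]
After 'over': [9, 9, 9]
After 'push 15': [9, 9, 9, 15]
After 'swap': [9, 9, 15, 9]
After 'add': [9, 9, 24]
After 'over': [9, 9, 24, 9]
After 'lt': [9, 9, 0]
After 'dup': [9, 9, 0, 0]
After 'add': [9, 9, 0]
After 'add': [9, 9]
After 'add': [18]
After 'neg': [-18]
After 'dup': [-18, -18]
After 'eq': [1]

Answer: 1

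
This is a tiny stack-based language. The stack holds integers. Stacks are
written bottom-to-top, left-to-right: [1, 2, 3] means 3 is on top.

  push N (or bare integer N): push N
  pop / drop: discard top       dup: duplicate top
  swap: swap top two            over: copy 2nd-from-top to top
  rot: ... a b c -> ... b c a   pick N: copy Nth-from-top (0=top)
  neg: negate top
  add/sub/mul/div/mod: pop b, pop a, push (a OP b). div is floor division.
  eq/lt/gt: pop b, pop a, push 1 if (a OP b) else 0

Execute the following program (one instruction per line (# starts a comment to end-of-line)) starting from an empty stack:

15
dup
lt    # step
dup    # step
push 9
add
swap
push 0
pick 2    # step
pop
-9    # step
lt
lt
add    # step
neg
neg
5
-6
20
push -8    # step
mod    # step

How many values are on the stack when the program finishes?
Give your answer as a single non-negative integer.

Answer: 4

Derivation:
After 'push 15': stack = [15] (depth 1)
After 'dup': stack = [15, 15] (depth 2)
After 'lt': stack = [0] (depth 1)
After 'dup': stack = [0, 0] (depth 2)
After 'push 9': stack = [0, 0, 9] (depth 3)
After 'add': stack = [0, 9] (depth 2)
After 'swap': stack = [9, 0] (depth 2)
After 'push 0': stack = [9, 0, 0] (depth 3)
After 'pick 2': stack = [9, 0, 0, 9] (depth 4)
After 'pop': stack = [9, 0, 0] (depth 3)
  ...
After 'lt': stack = [9, 0, 0] (depth 3)
After 'lt': stack = [9, 0] (depth 2)
After 'add': stack = [9] (depth 1)
After 'neg': stack = [-9] (depth 1)
After 'neg': stack = [9] (depth 1)
After 'push 5': stack = [9, 5] (depth 2)
After 'push -6': stack = [9, 5, -6] (depth 3)
After 'push 20': stack = [9, 5, -6, 20] (depth 4)
After 'push -8': stack = [9, 5, -6, 20, -8] (depth 5)
After 'mod': stack = [9, 5, -6, -4] (depth 4)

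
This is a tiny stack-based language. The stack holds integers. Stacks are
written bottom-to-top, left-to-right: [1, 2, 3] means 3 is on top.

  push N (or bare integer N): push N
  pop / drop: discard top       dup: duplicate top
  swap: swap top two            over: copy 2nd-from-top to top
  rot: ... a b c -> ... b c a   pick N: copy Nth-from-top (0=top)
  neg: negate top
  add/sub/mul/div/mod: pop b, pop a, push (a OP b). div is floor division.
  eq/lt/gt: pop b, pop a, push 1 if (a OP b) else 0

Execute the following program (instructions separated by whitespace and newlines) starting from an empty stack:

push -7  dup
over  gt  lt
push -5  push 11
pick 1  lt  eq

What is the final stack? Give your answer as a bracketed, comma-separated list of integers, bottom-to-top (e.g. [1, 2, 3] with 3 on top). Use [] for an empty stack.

Answer: [1, 0]

Derivation:
After 'push -7': [-7]
After 'dup': [-7, -7]
After 'over': [-7, -7, -7]
After 'gt': [-7, 0]
After 'lt': [1]
After 'push -5': [1, -5]
After 'push 11': [1, -5, 11]
After 'pick 1': [1, -5, 11, -5]
After 'lt': [1, -5, 0]
After 'eq': [1, 0]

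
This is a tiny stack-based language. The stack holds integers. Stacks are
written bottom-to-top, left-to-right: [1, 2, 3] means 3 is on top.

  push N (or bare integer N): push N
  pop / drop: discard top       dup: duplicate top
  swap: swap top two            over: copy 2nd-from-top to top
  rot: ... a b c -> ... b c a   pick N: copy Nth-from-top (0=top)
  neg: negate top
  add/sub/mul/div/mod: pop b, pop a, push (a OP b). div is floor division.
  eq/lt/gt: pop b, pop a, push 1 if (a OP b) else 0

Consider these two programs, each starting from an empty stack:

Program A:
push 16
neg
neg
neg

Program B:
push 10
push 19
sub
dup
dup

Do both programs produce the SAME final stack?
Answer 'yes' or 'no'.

Answer: no

Derivation:
Program A trace:
  After 'push 16': [16]
  After 'neg': [-16]
  After 'neg': [16]
  After 'neg': [-16]
Program A final stack: [-16]

Program B trace:
  After 'push 10': [10]
  After 'push 19': [10, 19]
  After 'sub': [-9]
  After 'dup': [-9, -9]
  After 'dup': [-9, -9, -9]
Program B final stack: [-9, -9, -9]
Same: no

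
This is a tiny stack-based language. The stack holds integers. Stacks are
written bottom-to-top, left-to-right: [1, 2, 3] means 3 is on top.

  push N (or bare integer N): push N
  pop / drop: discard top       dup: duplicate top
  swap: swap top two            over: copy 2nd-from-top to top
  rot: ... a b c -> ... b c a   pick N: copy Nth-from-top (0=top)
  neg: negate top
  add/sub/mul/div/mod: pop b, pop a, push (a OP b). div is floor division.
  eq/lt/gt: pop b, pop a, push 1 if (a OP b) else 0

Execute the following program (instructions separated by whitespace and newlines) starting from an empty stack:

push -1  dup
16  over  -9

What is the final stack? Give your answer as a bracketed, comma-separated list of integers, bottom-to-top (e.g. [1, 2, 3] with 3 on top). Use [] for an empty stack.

Answer: [-1, -1, 16, -1, -9]

Derivation:
After 'push -1': [-1]
After 'dup': [-1, -1]
After 'push 16': [-1, -1, 16]
After 'over': [-1, -1, 16, -1]
After 'push -9': [-1, -1, 16, -1, -9]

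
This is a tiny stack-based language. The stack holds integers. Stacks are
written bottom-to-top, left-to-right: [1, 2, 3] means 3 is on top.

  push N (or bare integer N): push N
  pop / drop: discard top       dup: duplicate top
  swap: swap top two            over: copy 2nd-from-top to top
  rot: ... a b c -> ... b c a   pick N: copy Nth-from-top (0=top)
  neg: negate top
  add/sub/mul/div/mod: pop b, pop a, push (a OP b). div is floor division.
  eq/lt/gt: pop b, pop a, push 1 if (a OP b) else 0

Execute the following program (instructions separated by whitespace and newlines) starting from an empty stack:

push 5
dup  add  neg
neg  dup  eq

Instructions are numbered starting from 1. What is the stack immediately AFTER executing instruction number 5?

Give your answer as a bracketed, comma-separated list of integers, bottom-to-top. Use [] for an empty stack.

Step 1 ('push 5'): [5]
Step 2 ('dup'): [5, 5]
Step 3 ('add'): [10]
Step 4 ('neg'): [-10]
Step 5 ('neg'): [10]

Answer: [10]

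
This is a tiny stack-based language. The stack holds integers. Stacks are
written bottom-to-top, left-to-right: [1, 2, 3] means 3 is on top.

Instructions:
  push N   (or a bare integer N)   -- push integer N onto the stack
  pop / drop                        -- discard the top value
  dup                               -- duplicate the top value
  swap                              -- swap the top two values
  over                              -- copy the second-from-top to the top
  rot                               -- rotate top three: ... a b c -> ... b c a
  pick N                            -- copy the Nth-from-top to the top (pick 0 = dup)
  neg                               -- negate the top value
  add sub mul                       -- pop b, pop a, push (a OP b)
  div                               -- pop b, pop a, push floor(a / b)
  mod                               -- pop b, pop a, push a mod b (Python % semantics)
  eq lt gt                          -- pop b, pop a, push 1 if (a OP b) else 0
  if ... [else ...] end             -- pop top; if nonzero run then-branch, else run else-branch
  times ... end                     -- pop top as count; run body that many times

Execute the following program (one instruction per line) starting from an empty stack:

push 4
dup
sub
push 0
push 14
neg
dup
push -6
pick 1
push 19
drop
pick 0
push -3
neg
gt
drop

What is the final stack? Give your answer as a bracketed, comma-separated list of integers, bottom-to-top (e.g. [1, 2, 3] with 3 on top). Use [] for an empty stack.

After 'push 4': [4]
After 'dup': [4, 4]
After 'sub': [0]
After 'push 0': [0, 0]
After 'push 14': [0, 0, 14]
After 'neg': [0, 0, -14]
After 'dup': [0, 0, -14, -14]
After 'push -6': [0, 0, -14, -14, -6]
After 'pick 1': [0, 0, -14, -14, -6, -14]
After 'push 19': [0, 0, -14, -14, -6, -14, 19]
After 'drop': [0, 0, -14, -14, -6, -14]
After 'pick 0': [0, 0, -14, -14, -6, -14, -14]
After 'push -3': [0, 0, -14, -14, -6, -14, -14, -3]
After 'neg': [0, 0, -14, -14, -6, -14, -14, 3]
After 'gt': [0, 0, -14, -14, -6, -14, 0]
After 'drop': [0, 0, -14, -14, -6, -14]

Answer: [0, 0, -14, -14, -6, -14]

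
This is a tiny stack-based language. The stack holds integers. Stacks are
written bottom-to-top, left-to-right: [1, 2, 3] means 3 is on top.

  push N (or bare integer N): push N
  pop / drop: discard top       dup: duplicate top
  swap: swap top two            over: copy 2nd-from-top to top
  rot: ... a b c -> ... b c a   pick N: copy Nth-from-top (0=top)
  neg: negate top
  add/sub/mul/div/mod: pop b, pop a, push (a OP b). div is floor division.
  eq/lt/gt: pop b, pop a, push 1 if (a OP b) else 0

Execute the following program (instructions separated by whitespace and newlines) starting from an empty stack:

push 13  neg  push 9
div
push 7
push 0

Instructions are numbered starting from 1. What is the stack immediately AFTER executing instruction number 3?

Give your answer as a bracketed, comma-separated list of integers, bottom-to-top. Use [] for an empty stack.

Answer: [-13, 9]

Derivation:
Step 1 ('push 13'): [13]
Step 2 ('neg'): [-13]
Step 3 ('push 9'): [-13, 9]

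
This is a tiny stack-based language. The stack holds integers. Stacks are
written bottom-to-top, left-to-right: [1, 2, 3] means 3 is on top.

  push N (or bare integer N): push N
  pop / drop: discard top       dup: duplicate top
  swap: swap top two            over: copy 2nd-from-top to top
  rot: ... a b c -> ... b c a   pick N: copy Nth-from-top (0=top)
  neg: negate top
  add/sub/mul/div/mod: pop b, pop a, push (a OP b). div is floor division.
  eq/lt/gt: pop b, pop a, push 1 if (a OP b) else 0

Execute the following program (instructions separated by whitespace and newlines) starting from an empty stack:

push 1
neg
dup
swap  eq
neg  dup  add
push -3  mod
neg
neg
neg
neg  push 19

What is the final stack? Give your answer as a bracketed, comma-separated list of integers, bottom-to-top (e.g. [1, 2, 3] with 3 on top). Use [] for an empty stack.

Answer: [-2, 19]

Derivation:
After 'push 1': [1]
After 'neg': [-1]
After 'dup': [-1, -1]
After 'swap': [-1, -1]
After 'eq': [1]
After 'neg': [-1]
After 'dup': [-1, -1]
After 'add': [-2]
After 'push -3': [-2, -3]
After 'mod': [-2]
After 'neg': [2]
After 'neg': [-2]
After 'neg': [2]
After 'neg': [-2]
After 'push 19': [-2, 19]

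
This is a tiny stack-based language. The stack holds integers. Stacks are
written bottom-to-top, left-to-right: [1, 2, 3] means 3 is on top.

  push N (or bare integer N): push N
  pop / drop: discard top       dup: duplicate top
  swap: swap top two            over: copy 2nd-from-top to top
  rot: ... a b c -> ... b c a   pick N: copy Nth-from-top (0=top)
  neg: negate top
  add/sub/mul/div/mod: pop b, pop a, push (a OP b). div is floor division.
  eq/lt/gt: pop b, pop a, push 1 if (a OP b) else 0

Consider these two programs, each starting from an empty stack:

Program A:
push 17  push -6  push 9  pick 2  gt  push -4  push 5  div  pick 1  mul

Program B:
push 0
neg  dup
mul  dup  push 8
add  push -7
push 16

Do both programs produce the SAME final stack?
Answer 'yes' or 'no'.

Program A trace:
  After 'push 17': [17]
  After 'push -6': [17, -6]
  After 'push 9': [17, -6, 9]
  After 'pick 2': [17, -6, 9, 17]
  After 'gt': [17, -6, 0]
  After 'push -4': [17, -6, 0, -4]
  After 'push 5': [17, -6, 0, -4, 5]
  After 'div': [17, -6, 0, -1]
  After 'pick 1': [17, -6, 0, -1, 0]
  After 'mul': [17, -6, 0, 0]
Program A final stack: [17, -6, 0, 0]

Program B trace:
  After 'push 0': [0]
  After 'neg': [0]
  After 'dup': [0, 0]
  After 'mul': [0]
  After 'dup': [0, 0]
  After 'push 8': [0, 0, 8]
  After 'add': [0, 8]
  After 'push -7': [0, 8, -7]
  After 'push 16': [0, 8, -7, 16]
Program B final stack: [0, 8, -7, 16]
Same: no

Answer: no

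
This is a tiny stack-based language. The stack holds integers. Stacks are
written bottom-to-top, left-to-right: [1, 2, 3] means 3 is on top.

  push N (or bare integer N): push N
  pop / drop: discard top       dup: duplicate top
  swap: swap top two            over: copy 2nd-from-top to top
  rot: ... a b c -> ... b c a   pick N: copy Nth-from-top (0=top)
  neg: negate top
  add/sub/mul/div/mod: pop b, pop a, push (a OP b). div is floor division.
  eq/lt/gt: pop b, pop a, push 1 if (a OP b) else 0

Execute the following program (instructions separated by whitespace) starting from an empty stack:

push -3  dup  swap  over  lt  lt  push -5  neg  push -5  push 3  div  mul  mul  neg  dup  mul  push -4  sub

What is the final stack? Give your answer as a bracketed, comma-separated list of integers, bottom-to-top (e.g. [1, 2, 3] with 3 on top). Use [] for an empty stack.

After 'push -3': [-3]
After 'dup': [-3, -3]
After 'swap': [-3, -3]
After 'over': [-3, -3, -3]
After 'lt': [-3, 0]
After 'lt': [1]
After 'push -5': [1, -5]
After 'neg': [1, 5]
After 'push -5': [1, 5, -5]
After 'push 3': [1, 5, -5, 3]
After 'div': [1, 5, -2]
After 'mul': [1, -10]
After 'mul': [-10]
After 'neg': [10]
After 'dup': [10, 10]
After 'mul': [100]
After 'push -4': [100, -4]
After 'sub': [104]

Answer: [104]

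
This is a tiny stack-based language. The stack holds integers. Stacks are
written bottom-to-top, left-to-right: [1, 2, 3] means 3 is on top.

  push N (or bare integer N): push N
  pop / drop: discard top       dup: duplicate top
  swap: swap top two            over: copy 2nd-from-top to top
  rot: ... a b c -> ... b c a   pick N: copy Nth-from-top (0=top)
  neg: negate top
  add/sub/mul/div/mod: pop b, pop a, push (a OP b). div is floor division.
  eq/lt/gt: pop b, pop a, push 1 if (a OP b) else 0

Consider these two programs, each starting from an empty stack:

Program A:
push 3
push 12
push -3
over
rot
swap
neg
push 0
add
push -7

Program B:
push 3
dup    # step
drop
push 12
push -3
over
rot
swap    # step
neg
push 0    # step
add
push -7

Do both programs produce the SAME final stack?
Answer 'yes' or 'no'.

Answer: yes

Derivation:
Program A trace:
  After 'push 3': [3]
  After 'push 12': [3, 12]
  After 'push -3': [3, 12, -3]
  After 'over': [3, 12, -3, 12]
  After 'rot': [3, -3, 12, 12]
  After 'swap': [3, -3, 12, 12]
  After 'neg': [3, -3, 12, -12]
  After 'push 0': [3, -3, 12, -12, 0]
  After 'add': [3, -3, 12, -12]
  After 'push -7': [3, -3, 12, -12, -7]
Program A final stack: [3, -3, 12, -12, -7]

Program B trace:
  After 'push 3': [3]
  After 'dup': [3, 3]
  After 'drop': [3]
  After 'push 12': [3, 12]
  After 'push -3': [3, 12, -3]
  After 'over': [3, 12, -3, 12]
  After 'rot': [3, -3, 12, 12]
  After 'swap': [3, -3, 12, 12]
  After 'neg': [3, -3, 12, -12]
  After 'push 0': [3, -3, 12, -12, 0]
  After 'add': [3, -3, 12, -12]
  After 'push -7': [3, -3, 12, -12, -7]
Program B final stack: [3, -3, 12, -12, -7]
Same: yes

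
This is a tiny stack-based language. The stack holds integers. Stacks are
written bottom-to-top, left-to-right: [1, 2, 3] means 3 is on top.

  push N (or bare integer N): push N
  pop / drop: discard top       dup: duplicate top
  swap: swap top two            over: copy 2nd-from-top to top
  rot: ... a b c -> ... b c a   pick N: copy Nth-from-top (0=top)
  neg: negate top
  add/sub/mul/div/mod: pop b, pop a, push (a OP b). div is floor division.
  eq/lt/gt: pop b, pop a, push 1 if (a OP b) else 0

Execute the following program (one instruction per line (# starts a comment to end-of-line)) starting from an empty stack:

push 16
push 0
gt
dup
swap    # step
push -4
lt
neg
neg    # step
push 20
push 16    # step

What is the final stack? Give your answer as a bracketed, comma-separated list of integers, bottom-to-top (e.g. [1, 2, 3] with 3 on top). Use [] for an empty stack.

After 'push 16': [16]
After 'push 0': [16, 0]
After 'gt': [1]
After 'dup': [1, 1]
After 'swap': [1, 1]
After 'push -4': [1, 1, -4]
After 'lt': [1, 0]
After 'neg': [1, 0]
After 'neg': [1, 0]
After 'push 20': [1, 0, 20]
After 'push 16': [1, 0, 20, 16]

Answer: [1, 0, 20, 16]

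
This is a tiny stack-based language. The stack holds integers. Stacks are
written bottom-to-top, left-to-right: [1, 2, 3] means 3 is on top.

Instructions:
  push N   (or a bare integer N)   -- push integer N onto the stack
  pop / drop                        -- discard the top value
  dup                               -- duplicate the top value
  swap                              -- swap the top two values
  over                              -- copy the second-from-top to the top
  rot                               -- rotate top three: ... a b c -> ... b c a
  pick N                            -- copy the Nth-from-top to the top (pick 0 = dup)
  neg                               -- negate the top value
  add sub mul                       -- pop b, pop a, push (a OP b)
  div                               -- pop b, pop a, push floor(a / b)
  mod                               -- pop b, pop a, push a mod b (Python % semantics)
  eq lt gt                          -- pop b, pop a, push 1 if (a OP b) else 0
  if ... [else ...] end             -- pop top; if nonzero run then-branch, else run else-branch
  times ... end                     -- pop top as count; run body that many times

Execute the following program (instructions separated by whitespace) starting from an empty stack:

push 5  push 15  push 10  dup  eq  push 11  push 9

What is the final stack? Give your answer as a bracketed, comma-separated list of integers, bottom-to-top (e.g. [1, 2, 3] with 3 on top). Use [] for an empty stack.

Answer: [5, 15, 1, 11, 9]

Derivation:
After 'push 5': [5]
After 'push 15': [5, 15]
After 'push 10': [5, 15, 10]
After 'dup': [5, 15, 10, 10]
After 'eq': [5, 15, 1]
After 'push 11': [5, 15, 1, 11]
After 'push 9': [5, 15, 1, 11, 9]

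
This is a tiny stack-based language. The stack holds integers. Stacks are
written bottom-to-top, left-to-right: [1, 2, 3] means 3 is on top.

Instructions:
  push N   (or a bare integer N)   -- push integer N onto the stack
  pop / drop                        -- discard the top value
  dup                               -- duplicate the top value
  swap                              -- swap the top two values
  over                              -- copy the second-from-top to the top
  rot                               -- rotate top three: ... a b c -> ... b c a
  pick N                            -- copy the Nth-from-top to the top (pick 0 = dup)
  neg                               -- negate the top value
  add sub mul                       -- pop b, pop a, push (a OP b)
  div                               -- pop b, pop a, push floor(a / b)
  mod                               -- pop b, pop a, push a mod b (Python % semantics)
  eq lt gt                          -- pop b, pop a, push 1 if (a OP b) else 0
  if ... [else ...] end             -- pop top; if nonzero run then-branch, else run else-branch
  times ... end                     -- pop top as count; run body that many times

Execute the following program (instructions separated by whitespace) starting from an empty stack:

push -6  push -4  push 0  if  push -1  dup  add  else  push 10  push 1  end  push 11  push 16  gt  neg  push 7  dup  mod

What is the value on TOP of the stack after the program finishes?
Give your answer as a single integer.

Answer: 0

Derivation:
After 'push -6': [-6]
After 'push -4': [-6, -4]
After 'push 0': [-6, -4, 0]
After 'if': [-6, -4]
After 'push 10': [-6, -4, 10]
After 'push 1': [-6, -4, 10, 1]
After 'push 11': [-6, -4, 10, 1, 11]
After 'push 16': [-6, -4, 10, 1, 11, 16]
After 'gt': [-6, -4, 10, 1, 0]
After 'neg': [-6, -4, 10, 1, 0]
After 'push 7': [-6, -4, 10, 1, 0, 7]
After 'dup': [-6, -4, 10, 1, 0, 7, 7]
After 'mod': [-6, -4, 10, 1, 0, 0]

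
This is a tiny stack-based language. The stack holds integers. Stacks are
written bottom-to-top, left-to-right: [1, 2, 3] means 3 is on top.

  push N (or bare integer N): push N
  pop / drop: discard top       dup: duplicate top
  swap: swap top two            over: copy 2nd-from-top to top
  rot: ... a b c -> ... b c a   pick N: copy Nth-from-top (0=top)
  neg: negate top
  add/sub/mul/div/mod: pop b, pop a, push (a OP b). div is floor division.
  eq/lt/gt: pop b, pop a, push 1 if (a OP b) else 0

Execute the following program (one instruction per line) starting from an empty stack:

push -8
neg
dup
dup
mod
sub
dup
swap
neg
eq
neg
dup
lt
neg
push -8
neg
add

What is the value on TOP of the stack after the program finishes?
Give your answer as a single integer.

After 'push -8': [-8]
After 'neg': [8]
After 'dup': [8, 8]
After 'dup': [8, 8, 8]
After 'mod': [8, 0]
After 'sub': [8]
After 'dup': [8, 8]
After 'swap': [8, 8]
After 'neg': [8, -8]
After 'eq': [0]
After 'neg': [0]
After 'dup': [0, 0]
After 'lt': [0]
After 'neg': [0]
After 'push -8': [0, -8]
After 'neg': [0, 8]
After 'add': [8]

Answer: 8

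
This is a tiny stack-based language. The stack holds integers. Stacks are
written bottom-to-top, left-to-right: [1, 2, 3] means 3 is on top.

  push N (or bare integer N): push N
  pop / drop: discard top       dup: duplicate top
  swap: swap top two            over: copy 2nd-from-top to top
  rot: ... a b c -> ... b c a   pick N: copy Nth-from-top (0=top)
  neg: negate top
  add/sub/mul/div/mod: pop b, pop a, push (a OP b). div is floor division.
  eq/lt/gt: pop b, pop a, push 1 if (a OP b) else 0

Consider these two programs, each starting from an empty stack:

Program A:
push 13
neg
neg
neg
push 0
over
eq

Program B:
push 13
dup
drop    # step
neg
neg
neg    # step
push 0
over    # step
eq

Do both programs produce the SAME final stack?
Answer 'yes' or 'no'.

Answer: yes

Derivation:
Program A trace:
  After 'push 13': [13]
  After 'neg': [-13]
  After 'neg': [13]
  After 'neg': [-13]
  After 'push 0': [-13, 0]
  After 'over': [-13, 0, -13]
  After 'eq': [-13, 0]
Program A final stack: [-13, 0]

Program B trace:
  After 'push 13': [13]
  After 'dup': [13, 13]
  After 'drop': [13]
  After 'neg': [-13]
  After 'neg': [13]
  After 'neg': [-13]
  After 'push 0': [-13, 0]
  After 'over': [-13, 0, -13]
  After 'eq': [-13, 0]
Program B final stack: [-13, 0]
Same: yes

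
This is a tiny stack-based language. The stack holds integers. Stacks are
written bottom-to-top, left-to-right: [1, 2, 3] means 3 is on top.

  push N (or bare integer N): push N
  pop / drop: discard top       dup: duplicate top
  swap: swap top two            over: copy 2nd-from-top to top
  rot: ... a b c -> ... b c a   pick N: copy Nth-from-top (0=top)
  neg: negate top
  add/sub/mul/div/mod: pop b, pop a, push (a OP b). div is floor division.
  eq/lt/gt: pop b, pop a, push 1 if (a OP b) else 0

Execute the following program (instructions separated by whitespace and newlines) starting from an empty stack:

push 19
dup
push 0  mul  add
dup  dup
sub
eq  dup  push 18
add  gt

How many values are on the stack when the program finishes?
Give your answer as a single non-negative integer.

Answer: 1

Derivation:
After 'push 19': stack = [19] (depth 1)
After 'dup': stack = [19, 19] (depth 2)
After 'push 0': stack = [19, 19, 0] (depth 3)
After 'mul': stack = [19, 0] (depth 2)
After 'add': stack = [19] (depth 1)
After 'dup': stack = [19, 19] (depth 2)
After 'dup': stack = [19, 19, 19] (depth 3)
After 'sub': stack = [19, 0] (depth 2)
After 'eq': stack = [0] (depth 1)
After 'dup': stack = [0, 0] (depth 2)
After 'push 18': stack = [0, 0, 18] (depth 3)
After 'add': stack = [0, 18] (depth 2)
After 'gt': stack = [0] (depth 1)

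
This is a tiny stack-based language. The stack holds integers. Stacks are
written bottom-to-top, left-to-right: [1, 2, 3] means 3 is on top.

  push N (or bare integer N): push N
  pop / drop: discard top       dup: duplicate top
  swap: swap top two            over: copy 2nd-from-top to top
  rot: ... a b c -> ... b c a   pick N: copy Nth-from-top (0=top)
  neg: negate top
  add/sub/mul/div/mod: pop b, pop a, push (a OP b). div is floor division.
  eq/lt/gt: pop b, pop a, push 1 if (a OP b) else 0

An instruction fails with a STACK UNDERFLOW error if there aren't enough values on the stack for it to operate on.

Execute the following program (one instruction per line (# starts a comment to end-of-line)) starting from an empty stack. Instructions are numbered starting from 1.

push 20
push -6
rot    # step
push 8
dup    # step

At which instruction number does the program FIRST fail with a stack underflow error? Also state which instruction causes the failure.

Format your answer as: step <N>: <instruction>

Answer: step 3: rot

Derivation:
Step 1 ('push 20'): stack = [20], depth = 1
Step 2 ('push -6'): stack = [20, -6], depth = 2
Step 3 ('rot'): needs 3 value(s) but depth is 2 — STACK UNDERFLOW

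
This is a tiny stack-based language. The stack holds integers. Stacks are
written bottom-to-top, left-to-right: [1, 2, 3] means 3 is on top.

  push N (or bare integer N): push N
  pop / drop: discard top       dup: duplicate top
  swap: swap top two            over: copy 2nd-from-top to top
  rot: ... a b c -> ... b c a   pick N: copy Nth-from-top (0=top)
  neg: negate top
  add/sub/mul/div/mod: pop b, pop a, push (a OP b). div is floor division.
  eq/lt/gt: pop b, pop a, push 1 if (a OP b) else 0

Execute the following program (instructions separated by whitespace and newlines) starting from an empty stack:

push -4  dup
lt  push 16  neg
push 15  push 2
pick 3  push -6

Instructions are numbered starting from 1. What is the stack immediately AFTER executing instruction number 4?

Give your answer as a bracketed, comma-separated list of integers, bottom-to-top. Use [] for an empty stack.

Answer: [0, 16]

Derivation:
Step 1 ('push -4'): [-4]
Step 2 ('dup'): [-4, -4]
Step 3 ('lt'): [0]
Step 4 ('push 16'): [0, 16]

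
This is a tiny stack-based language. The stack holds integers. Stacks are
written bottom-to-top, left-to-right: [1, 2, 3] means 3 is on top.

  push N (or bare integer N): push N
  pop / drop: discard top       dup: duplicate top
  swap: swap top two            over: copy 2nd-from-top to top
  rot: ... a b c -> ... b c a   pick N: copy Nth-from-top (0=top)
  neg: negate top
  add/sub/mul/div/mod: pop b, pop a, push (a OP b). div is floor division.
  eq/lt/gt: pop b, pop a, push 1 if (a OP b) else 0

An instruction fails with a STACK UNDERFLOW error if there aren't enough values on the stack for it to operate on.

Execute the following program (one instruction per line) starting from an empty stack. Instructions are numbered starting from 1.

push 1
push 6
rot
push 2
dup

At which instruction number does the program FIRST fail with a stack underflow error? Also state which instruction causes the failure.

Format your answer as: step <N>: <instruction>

Answer: step 3: rot

Derivation:
Step 1 ('push 1'): stack = [1], depth = 1
Step 2 ('push 6'): stack = [1, 6], depth = 2
Step 3 ('rot'): needs 3 value(s) but depth is 2 — STACK UNDERFLOW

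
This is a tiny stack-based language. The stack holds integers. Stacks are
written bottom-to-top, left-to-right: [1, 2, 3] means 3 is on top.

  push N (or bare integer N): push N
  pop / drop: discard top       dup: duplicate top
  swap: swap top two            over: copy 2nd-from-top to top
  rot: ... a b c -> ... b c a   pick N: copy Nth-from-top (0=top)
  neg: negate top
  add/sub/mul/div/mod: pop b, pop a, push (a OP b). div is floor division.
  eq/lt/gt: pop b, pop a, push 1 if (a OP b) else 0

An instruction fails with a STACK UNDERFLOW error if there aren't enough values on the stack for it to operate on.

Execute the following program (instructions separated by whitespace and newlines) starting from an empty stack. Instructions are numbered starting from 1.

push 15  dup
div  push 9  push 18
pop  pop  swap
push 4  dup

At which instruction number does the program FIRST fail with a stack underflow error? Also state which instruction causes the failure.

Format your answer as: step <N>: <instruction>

Answer: step 8: swap

Derivation:
Step 1 ('push 15'): stack = [15], depth = 1
Step 2 ('dup'): stack = [15, 15], depth = 2
Step 3 ('div'): stack = [1], depth = 1
Step 4 ('push 9'): stack = [1, 9], depth = 2
Step 5 ('push 18'): stack = [1, 9, 18], depth = 3
Step 6 ('pop'): stack = [1, 9], depth = 2
Step 7 ('pop'): stack = [1], depth = 1
Step 8 ('swap'): needs 2 value(s) but depth is 1 — STACK UNDERFLOW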